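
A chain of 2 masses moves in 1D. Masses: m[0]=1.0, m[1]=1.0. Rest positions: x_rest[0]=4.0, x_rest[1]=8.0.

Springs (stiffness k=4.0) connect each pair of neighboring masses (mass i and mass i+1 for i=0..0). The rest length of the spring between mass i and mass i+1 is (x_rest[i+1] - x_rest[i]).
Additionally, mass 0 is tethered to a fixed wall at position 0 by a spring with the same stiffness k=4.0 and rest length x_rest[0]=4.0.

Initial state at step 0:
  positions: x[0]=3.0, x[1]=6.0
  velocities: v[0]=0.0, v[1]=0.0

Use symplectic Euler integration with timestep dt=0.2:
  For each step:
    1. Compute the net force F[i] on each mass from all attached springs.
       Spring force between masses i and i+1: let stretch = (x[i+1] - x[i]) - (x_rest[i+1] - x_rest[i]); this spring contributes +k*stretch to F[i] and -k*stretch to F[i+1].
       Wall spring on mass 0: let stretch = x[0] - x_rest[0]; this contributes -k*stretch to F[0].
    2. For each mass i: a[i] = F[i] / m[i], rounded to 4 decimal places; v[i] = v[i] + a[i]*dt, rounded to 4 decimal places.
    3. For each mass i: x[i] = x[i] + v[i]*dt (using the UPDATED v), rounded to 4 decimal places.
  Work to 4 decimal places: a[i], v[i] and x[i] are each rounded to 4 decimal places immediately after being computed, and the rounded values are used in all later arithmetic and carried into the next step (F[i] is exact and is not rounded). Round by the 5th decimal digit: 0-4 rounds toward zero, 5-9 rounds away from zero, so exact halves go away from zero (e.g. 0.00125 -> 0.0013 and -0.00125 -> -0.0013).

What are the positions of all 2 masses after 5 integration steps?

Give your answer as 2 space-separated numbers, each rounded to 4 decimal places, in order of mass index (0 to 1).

Step 0: x=[3.0000 6.0000] v=[0.0000 0.0000]
Step 1: x=[3.0000 6.1600] v=[0.0000 0.8000]
Step 2: x=[3.0256 6.4544] v=[0.1280 1.4720]
Step 3: x=[3.1157 6.8402] v=[0.4506 1.9290]
Step 4: x=[3.3032 7.2701] v=[0.9376 2.1494]
Step 5: x=[3.5969 7.7053] v=[1.4686 2.1759]

Answer: 3.5969 7.7053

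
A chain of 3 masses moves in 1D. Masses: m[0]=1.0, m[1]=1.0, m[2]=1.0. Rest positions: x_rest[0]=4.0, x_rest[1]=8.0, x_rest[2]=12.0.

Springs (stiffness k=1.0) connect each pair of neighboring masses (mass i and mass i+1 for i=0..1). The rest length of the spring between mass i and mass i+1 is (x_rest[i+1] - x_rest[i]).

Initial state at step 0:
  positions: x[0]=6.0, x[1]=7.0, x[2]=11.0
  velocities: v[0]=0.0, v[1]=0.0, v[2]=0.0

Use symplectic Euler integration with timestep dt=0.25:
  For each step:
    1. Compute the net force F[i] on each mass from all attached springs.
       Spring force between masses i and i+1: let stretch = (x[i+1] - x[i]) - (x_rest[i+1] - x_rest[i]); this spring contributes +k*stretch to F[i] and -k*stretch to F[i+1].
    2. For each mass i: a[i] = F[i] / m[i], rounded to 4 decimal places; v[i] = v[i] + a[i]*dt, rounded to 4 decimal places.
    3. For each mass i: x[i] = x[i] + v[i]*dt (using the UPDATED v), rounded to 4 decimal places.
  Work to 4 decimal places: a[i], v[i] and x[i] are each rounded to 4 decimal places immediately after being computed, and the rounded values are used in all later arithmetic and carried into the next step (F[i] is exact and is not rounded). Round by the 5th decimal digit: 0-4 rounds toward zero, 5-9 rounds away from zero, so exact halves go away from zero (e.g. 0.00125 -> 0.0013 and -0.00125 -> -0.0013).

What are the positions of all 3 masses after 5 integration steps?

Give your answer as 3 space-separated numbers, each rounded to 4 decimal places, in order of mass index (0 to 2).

Answer: 3.9109 8.7558 11.3334

Derivation:
Step 0: x=[6.0000 7.0000 11.0000] v=[0.0000 0.0000 0.0000]
Step 1: x=[5.8125 7.1875 11.0000] v=[-0.7500 0.7500 0.0000]
Step 2: x=[5.4609 7.5274 11.0117] v=[-1.4063 1.3594 0.0469]
Step 3: x=[4.9885 7.9559 11.0557] v=[-1.8897 1.7139 0.1758]
Step 4: x=[4.4515 8.3927 11.1559] v=[-2.1479 1.7470 0.4009]
Step 5: x=[3.9109 8.7558 11.3334] v=[-2.1626 1.4525 0.7101]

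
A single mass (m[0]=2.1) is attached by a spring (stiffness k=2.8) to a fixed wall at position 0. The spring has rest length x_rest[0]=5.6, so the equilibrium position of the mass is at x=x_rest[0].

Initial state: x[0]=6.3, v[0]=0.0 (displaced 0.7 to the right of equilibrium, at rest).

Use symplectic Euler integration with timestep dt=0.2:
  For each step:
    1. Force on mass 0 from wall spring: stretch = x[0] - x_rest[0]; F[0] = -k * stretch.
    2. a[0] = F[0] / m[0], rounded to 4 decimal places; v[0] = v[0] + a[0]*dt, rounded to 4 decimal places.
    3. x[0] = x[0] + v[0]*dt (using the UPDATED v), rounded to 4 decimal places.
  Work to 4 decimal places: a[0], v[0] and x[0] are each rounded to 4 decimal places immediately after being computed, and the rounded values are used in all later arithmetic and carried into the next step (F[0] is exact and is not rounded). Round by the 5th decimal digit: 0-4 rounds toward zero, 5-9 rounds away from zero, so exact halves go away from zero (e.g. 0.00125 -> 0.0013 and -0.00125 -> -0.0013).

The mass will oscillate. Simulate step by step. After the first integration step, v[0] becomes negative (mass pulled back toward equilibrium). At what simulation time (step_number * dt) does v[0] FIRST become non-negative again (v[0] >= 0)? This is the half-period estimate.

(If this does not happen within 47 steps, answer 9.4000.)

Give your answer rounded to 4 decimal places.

Answer: 2.8000

Derivation:
Step 0: x=[6.3000] v=[0.0000]
Step 1: x=[6.2627] v=[-0.1867]
Step 2: x=[6.1900] v=[-0.3634]
Step 3: x=[6.0859] v=[-0.5207]
Step 4: x=[5.9558] v=[-0.6503]
Step 5: x=[5.8068] v=[-0.7452]
Step 6: x=[5.6467] v=[-0.8003]
Step 7: x=[5.4841] v=[-0.8128]
Step 8: x=[5.3277] v=[-0.7819]
Step 9: x=[5.1858] v=[-0.7093]
Step 10: x=[5.0660] v=[-0.5988]
Step 11: x=[4.9747] v=[-0.4564]
Step 12: x=[4.9168] v=[-0.2897]
Step 13: x=[4.8953] v=[-0.1075]
Step 14: x=[4.9114] v=[0.0804]
First v>=0 after going negative at step 14, time=2.8000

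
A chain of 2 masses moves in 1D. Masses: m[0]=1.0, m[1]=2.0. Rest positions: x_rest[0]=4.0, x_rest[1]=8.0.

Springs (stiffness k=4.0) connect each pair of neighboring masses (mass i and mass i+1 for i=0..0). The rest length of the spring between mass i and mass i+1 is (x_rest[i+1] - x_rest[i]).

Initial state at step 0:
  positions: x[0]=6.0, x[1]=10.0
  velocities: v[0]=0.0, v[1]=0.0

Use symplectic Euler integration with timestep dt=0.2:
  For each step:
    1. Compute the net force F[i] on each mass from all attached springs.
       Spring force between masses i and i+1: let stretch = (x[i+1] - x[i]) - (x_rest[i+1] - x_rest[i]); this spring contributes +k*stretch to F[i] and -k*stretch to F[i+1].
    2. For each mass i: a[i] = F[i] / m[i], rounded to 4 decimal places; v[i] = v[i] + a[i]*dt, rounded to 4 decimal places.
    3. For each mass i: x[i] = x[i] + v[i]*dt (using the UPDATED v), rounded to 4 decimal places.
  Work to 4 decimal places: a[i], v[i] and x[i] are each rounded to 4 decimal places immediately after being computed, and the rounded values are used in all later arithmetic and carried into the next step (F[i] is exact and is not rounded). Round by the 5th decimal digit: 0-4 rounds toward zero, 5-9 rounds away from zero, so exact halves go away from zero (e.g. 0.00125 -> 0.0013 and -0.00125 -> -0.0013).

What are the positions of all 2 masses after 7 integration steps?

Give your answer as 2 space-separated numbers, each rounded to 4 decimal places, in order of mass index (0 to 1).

Answer: 6.0000 10.0000

Derivation:
Step 0: x=[6.0000 10.0000] v=[0.0000 0.0000]
Step 1: x=[6.0000 10.0000] v=[0.0000 0.0000]
Step 2: x=[6.0000 10.0000] v=[0.0000 0.0000]
Step 3: x=[6.0000 10.0000] v=[0.0000 0.0000]
Step 4: x=[6.0000 10.0000] v=[0.0000 0.0000]
Step 5: x=[6.0000 10.0000] v=[0.0000 0.0000]
Step 6: x=[6.0000 10.0000] v=[0.0000 0.0000]
Step 7: x=[6.0000 10.0000] v=[0.0000 0.0000]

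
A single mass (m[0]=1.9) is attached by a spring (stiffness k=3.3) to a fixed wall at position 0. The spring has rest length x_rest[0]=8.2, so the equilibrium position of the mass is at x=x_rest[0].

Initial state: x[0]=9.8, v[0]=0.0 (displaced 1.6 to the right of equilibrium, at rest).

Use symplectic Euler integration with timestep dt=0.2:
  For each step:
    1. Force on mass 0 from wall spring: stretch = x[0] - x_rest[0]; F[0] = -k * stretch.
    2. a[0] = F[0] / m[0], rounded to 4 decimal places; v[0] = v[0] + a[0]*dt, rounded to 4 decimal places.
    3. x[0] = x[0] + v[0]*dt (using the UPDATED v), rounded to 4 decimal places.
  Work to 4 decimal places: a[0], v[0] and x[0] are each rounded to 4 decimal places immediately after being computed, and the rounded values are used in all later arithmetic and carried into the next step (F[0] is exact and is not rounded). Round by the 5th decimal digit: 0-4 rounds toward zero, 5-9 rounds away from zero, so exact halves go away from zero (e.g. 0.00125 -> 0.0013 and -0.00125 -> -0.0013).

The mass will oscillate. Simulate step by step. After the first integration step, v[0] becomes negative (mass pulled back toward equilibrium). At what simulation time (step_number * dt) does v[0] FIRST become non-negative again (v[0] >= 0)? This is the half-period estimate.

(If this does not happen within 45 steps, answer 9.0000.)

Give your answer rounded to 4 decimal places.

Answer: 2.4000

Derivation:
Step 0: x=[9.8000] v=[0.0000]
Step 1: x=[9.6888] v=[-0.5558]
Step 2: x=[9.4742] v=[-1.0730]
Step 3: x=[9.1711] v=[-1.5156]
Step 4: x=[8.8005] v=[-1.8529]
Step 5: x=[8.3882] v=[-2.0615]
Step 6: x=[7.9628] v=[-2.1269]
Step 7: x=[7.5539] v=[-2.0445]
Step 8: x=[7.1899] v=[-1.8201]
Step 9: x=[6.8961] v=[-1.4692]
Step 10: x=[6.6928] v=[-1.0163]
Step 11: x=[6.5943] v=[-0.4927]
Step 12: x=[6.6073] v=[0.0651]
First v>=0 after going negative at step 12, time=2.4000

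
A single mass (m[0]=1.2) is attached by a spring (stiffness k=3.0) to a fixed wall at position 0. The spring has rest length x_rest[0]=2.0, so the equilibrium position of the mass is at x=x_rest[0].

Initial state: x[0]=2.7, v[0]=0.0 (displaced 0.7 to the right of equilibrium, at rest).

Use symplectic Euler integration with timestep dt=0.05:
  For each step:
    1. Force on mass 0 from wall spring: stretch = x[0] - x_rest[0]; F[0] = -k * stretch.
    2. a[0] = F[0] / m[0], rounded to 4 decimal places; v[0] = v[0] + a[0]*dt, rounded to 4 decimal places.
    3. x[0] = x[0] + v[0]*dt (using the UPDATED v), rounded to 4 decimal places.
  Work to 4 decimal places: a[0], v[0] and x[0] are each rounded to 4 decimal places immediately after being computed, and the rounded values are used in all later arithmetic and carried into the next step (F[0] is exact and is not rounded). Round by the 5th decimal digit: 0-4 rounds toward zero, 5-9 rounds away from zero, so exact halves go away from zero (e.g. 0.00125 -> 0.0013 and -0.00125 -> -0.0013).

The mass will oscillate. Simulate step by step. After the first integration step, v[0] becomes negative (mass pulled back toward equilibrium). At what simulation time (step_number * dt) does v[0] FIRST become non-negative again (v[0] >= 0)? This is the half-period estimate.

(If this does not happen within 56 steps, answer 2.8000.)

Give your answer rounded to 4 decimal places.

Step 0: x=[2.7000] v=[0.0000]
Step 1: x=[2.6956] v=[-0.0875]
Step 2: x=[2.6869] v=[-0.1745]
Step 3: x=[2.6739] v=[-0.2604]
Step 4: x=[2.6567] v=[-0.3446]
Step 5: x=[2.6354] v=[-0.4267]
Step 6: x=[2.6101] v=[-0.5061]
Step 7: x=[2.5810] v=[-0.5824]
Step 8: x=[2.5483] v=[-0.6550]
Step 9: x=[2.5121] v=[-0.7235]
Step 10: x=[2.4727] v=[-0.7875]
Step 11: x=[2.4304] v=[-0.8466]
Step 12: x=[2.3854] v=[-0.9004]
Step 13: x=[2.3380] v=[-0.9486]
Step 14: x=[2.2885] v=[-0.9909]
Step 15: x=[2.2372] v=[-1.0270]
Step 16: x=[2.1844] v=[-1.0567]
Step 17: x=[2.1304] v=[-1.0798]
Step 18: x=[2.0756] v=[-1.0961]
Step 19: x=[2.0203] v=[-1.1056]
Step 20: x=[1.9649] v=[-1.1081]
Step 21: x=[1.9097] v=[-1.1037]
Step 22: x=[1.8551] v=[-1.0924]
Step 23: x=[1.8014] v=[-1.0743]
Step 24: x=[1.7489] v=[-1.0495]
Step 25: x=[1.6980] v=[-1.0181]
Step 26: x=[1.6490] v=[-0.9804]
Step 27: x=[1.6022] v=[-0.9365]
Step 28: x=[1.5579] v=[-0.8868]
Step 29: x=[1.5163] v=[-0.8315]
Step 30: x=[1.4778] v=[-0.7710]
Step 31: x=[1.4425] v=[-0.7057]
Step 32: x=[1.4107] v=[-0.6360]
Step 33: x=[1.3826] v=[-0.5623]
Step 34: x=[1.3583] v=[-0.4851]
Step 35: x=[1.3381] v=[-0.4049]
Step 36: x=[1.3220] v=[-0.3222]
Step 37: x=[1.3101] v=[-0.2375]
Step 38: x=[1.3025] v=[-0.1513]
Step 39: x=[1.2993] v=[-0.0641]
Step 40: x=[1.3005] v=[0.0235]
First v>=0 after going negative at step 40, time=2.0000

Answer: 2.0000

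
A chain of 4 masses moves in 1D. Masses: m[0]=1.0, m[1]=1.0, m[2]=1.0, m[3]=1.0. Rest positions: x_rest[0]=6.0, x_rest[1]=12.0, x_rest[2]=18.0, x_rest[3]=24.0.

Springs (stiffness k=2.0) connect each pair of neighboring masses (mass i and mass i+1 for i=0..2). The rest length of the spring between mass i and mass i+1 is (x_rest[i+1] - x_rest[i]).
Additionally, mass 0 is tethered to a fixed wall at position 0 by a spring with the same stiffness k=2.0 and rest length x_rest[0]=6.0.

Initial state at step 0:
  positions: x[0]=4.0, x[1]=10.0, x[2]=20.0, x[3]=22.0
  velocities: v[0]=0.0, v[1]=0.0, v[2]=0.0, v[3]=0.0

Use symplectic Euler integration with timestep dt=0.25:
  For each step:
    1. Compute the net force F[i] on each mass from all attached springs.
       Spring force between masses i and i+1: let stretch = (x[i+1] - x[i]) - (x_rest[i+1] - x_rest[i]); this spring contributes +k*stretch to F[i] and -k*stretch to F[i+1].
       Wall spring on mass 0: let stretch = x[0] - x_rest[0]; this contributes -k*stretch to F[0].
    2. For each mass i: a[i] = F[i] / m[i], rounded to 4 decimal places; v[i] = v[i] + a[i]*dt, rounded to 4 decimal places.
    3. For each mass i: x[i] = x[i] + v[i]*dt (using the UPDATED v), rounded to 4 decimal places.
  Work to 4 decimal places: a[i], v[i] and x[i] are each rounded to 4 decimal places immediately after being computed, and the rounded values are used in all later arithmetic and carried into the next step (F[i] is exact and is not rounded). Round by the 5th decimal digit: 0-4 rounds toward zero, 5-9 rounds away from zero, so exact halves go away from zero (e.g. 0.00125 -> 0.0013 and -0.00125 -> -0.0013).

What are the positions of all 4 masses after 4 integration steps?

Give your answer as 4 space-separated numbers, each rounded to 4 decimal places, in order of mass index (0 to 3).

Step 0: x=[4.0000 10.0000 20.0000 22.0000] v=[0.0000 0.0000 0.0000 0.0000]
Step 1: x=[4.2500 10.5000 19.0000 22.5000] v=[1.0000 2.0000 -4.0000 2.0000]
Step 2: x=[4.7500 11.2813 17.3750 23.3125] v=[2.0000 3.1250 -6.5000 3.2500]
Step 3: x=[5.4727 12.0079 15.7305 24.1328] v=[2.8907 2.9062 -6.5781 3.2813]
Step 4: x=[6.3282 12.3829 14.6709 24.6529] v=[3.4220 1.4999 -4.2383 2.0802]

Answer: 6.3282 12.3829 14.6709 24.6529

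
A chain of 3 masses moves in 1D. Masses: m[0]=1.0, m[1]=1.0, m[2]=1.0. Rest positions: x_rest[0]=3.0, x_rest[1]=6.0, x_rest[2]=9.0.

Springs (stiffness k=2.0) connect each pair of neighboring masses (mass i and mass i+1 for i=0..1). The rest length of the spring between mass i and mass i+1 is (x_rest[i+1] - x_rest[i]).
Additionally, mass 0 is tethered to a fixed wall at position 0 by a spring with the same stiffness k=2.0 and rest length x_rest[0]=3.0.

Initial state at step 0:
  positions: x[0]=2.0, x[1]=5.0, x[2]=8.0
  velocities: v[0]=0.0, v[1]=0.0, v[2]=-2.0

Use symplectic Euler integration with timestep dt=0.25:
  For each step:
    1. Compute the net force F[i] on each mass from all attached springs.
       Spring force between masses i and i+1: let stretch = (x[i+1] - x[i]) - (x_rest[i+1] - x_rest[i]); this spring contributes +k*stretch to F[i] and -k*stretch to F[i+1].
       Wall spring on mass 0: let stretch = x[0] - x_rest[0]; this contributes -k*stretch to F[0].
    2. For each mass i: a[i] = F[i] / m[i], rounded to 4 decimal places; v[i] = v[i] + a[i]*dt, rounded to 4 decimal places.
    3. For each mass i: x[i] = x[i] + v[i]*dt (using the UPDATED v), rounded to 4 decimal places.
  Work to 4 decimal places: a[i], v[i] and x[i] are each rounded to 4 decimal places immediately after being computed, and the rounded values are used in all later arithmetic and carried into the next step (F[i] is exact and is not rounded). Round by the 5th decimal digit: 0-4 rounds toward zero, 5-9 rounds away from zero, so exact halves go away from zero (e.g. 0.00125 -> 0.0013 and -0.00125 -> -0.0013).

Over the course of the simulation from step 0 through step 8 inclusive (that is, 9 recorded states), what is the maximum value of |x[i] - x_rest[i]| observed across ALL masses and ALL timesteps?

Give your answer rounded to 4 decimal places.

Step 0: x=[2.0000 5.0000 8.0000] v=[0.0000 0.0000 -2.0000]
Step 1: x=[2.1250 5.0000 7.5000] v=[0.5000 0.0000 -2.0000]
Step 2: x=[2.3438 4.9531 7.0625] v=[0.8750 -0.1875 -1.7500]
Step 3: x=[2.5958 4.8437 6.7363] v=[1.0078 -0.4375 -1.3047]
Step 4: x=[2.8043 4.6899 6.5486] v=[0.8339 -0.6152 -0.7510]
Step 5: x=[2.8980 4.5327 6.5035] v=[0.3746 -0.6287 -0.1804]
Step 6: x=[2.8337 4.4175 6.5871] v=[-0.2571 -0.4607 0.3342]
Step 7: x=[2.6132 4.3756 6.7745] v=[-0.8821 -0.1678 0.7494]
Step 8: x=[2.2863 4.4132 7.0370] v=[-1.3075 0.1505 1.0500]
Max displacement = 2.4965

Answer: 2.4965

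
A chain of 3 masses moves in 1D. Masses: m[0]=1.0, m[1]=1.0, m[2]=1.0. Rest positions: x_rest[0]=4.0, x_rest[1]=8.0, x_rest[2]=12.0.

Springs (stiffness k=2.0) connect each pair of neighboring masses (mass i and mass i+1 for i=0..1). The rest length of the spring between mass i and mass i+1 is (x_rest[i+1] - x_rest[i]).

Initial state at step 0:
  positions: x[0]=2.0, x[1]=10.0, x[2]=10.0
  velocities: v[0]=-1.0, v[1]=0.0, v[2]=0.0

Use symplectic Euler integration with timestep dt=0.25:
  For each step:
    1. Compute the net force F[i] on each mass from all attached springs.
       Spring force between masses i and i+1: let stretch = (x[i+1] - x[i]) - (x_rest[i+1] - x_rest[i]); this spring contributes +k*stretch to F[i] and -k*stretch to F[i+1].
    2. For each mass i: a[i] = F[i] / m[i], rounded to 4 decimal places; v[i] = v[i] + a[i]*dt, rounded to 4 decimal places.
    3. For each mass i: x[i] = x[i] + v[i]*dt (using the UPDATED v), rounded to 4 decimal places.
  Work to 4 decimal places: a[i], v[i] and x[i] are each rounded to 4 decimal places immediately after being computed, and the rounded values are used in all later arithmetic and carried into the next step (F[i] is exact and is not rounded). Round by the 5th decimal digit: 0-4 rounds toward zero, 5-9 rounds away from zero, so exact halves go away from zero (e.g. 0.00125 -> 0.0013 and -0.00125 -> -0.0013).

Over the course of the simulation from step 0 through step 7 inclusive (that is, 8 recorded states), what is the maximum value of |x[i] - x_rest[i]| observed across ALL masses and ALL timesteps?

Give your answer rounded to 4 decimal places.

Answer: 3.7700

Derivation:
Step 0: x=[2.0000 10.0000 10.0000] v=[-1.0000 0.0000 0.0000]
Step 1: x=[2.2500 9.0000 10.5000] v=[1.0000 -4.0000 2.0000]
Step 2: x=[2.8438 7.3438 11.3125] v=[2.3750 -6.6250 3.2500]
Step 3: x=[3.5001 5.6211 12.1289] v=[2.6250 -6.8907 3.2657]
Step 4: x=[3.9215 4.4468 12.6319] v=[1.6855 -4.6973 2.0118]
Step 5: x=[3.9085 4.2300 12.6117] v=[-0.0519 -0.8674 -0.0808]
Step 6: x=[3.4357 5.0207 12.0438] v=[-1.8912 3.1627 -2.2717]
Step 7: x=[2.6610 6.4912 11.0980] v=[-3.0987 5.8818 -3.7833]
Max displacement = 3.7700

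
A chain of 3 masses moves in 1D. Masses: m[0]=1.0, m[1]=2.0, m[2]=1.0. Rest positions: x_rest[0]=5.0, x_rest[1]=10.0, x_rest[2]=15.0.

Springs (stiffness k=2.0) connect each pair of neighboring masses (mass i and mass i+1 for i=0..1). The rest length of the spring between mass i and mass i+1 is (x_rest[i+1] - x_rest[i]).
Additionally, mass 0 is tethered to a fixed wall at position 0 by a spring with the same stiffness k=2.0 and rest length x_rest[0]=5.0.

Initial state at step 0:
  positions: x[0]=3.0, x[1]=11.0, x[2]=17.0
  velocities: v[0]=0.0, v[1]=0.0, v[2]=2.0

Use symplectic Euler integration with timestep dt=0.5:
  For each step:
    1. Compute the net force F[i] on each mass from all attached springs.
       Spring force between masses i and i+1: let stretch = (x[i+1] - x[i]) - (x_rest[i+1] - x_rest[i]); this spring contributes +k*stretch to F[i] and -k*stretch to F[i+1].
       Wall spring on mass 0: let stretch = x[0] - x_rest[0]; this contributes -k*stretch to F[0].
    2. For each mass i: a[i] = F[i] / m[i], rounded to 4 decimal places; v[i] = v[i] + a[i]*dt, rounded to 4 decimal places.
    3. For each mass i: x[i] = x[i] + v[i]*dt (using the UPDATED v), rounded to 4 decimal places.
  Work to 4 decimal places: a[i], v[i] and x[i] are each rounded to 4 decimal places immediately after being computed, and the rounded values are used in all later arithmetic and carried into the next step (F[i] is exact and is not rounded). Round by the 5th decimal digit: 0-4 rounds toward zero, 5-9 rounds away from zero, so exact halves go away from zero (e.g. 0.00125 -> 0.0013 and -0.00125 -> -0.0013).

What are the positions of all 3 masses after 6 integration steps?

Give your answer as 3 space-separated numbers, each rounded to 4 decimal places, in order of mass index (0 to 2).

Step 0: x=[3.0000 11.0000 17.0000] v=[0.0000 0.0000 2.0000]
Step 1: x=[5.5000 10.5000 17.5000] v=[5.0000 -1.0000 1.0000]
Step 2: x=[7.7500 10.5000 17.0000] v=[4.5000 0.0000 -1.0000]
Step 3: x=[7.5000 11.4375 15.7500] v=[-0.5000 1.8750 -2.5000]
Step 4: x=[5.4688 12.4688 14.8438] v=[-4.0625 2.0625 -1.8125]
Step 5: x=[4.2032 12.3438 15.2501] v=[-2.5313 -0.2500 0.8125]
Step 6: x=[4.9063 10.9102 16.7032] v=[1.4061 -2.8672 2.9062]

Answer: 4.9063 10.9102 16.7032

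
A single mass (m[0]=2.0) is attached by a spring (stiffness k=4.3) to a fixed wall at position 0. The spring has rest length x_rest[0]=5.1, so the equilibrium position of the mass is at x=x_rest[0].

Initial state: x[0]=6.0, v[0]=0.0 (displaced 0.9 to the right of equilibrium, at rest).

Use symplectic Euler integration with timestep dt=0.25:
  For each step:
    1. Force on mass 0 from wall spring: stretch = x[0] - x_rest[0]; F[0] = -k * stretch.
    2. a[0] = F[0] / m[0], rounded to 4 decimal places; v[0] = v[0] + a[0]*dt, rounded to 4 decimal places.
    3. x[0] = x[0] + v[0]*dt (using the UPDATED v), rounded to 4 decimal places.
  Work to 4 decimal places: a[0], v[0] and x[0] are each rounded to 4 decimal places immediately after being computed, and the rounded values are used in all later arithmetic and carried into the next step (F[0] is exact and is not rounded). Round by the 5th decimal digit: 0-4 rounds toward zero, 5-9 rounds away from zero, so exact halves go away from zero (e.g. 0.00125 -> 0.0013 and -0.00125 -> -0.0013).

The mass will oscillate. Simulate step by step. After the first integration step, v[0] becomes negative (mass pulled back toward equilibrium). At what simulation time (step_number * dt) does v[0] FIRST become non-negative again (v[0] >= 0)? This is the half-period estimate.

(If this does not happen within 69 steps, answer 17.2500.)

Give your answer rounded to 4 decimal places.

Step 0: x=[6.0000] v=[0.0000]
Step 1: x=[5.8791] v=[-0.4838]
Step 2: x=[5.6535] v=[-0.9026]
Step 3: x=[5.3535] v=[-1.2001]
Step 4: x=[5.0194] v=[-1.3364]
Step 5: x=[4.6961] v=[-1.2931]
Step 6: x=[4.4271] v=[-1.0760]
Step 7: x=[4.2485] v=[-0.7143]
Step 8: x=[4.1844] v=[-0.2566]
Step 9: x=[4.2433] v=[0.2355]
First v>=0 after going negative at step 9, time=2.2500

Answer: 2.2500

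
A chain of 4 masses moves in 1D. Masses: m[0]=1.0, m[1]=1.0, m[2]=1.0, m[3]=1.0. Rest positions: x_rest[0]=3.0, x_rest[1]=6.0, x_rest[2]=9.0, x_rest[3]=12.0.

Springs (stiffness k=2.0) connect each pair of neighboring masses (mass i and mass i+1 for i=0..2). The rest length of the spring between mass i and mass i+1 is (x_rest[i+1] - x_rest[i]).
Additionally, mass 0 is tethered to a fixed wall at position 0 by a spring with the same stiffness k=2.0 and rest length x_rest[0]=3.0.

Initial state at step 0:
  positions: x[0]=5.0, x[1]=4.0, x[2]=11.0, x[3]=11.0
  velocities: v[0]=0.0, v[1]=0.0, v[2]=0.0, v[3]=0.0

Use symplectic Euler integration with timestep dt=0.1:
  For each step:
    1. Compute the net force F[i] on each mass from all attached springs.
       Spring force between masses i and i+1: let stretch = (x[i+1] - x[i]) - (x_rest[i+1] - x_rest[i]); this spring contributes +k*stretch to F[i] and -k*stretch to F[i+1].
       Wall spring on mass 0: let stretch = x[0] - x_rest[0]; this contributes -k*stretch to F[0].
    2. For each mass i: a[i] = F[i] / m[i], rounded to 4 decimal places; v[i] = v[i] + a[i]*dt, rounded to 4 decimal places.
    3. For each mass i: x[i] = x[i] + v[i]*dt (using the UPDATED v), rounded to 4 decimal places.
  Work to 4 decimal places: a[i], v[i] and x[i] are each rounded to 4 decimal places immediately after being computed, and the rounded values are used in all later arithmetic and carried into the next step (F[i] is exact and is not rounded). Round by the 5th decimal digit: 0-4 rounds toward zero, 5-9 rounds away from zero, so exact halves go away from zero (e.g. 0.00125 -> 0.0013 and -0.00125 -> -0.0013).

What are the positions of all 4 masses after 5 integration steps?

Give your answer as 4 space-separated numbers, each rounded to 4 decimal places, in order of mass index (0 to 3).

Answer: 3.4649 6.0165 9.2306 11.7677

Derivation:
Step 0: x=[5.0000 4.0000 11.0000 11.0000] v=[0.0000 0.0000 0.0000 0.0000]
Step 1: x=[4.8800 4.1600 10.8600 11.0600] v=[-1.2000 1.6000 -1.4000 0.6000]
Step 2: x=[4.6480 4.4684 10.5900 11.1760] v=[-2.3200 3.0840 -2.7000 1.1600]
Step 3: x=[4.3195 4.9028 10.2093 11.3403] v=[-3.2855 4.3442 -3.8071 1.6428]
Step 4: x=[3.9162 5.4317 9.7451 11.5420] v=[-4.0327 5.2888 -4.6422 2.0166]
Step 5: x=[3.4649 6.0165 9.2306 11.7677] v=[-4.5128 5.8484 -5.1455 2.2572]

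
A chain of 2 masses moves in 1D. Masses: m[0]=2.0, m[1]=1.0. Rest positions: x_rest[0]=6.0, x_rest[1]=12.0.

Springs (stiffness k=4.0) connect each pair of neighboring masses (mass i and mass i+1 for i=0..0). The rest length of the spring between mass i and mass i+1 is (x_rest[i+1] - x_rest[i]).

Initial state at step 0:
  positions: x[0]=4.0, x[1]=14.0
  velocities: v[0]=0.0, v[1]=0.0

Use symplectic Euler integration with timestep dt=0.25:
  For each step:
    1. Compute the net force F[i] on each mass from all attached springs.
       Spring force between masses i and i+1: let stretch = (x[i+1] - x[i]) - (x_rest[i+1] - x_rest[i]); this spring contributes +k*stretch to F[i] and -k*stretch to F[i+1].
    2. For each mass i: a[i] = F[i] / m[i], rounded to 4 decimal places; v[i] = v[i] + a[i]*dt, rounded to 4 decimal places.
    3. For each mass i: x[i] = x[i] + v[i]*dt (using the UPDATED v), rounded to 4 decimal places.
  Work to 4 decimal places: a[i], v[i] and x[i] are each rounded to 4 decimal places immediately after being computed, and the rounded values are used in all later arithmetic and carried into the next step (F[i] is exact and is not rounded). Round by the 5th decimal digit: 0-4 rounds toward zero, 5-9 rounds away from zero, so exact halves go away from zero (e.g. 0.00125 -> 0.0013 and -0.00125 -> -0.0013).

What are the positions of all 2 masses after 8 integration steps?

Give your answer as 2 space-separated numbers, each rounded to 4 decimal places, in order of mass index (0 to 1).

Step 0: x=[4.0000 14.0000] v=[0.0000 0.0000]
Step 1: x=[4.5000 13.0000] v=[2.0000 -4.0000]
Step 2: x=[5.3125 11.3750] v=[3.2500 -6.5000]
Step 3: x=[6.1328 9.7344] v=[3.2813 -6.5625]
Step 4: x=[6.6533 8.6934] v=[2.0821 -4.1641]
Step 5: x=[6.6789 8.6424] v=[0.1022 -0.2042]
Step 6: x=[6.1999 9.6005] v=[-1.9161 3.8323]
Step 7: x=[5.3960 11.2084] v=[-3.2158 6.4317]
Step 8: x=[4.5686 12.8632] v=[-3.3096 6.6193]

Answer: 4.5686 12.8632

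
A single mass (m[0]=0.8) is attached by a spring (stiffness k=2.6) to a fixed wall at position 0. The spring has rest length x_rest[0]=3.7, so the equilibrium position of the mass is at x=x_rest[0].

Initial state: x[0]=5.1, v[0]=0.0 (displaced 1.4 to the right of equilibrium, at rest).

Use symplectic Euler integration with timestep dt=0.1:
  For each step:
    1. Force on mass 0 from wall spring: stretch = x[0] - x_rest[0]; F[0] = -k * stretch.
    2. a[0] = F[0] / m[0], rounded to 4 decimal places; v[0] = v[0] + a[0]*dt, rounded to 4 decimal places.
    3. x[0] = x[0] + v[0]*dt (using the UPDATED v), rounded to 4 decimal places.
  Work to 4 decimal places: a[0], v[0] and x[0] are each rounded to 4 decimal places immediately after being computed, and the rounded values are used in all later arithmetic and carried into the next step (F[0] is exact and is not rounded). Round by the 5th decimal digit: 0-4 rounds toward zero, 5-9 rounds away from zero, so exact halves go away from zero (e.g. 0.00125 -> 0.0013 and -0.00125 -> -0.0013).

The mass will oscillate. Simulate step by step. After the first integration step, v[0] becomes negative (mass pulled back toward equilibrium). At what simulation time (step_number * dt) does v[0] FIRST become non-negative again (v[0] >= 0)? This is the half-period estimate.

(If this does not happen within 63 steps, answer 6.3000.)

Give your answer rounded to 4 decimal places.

Answer: 1.8000

Derivation:
Step 0: x=[5.1000] v=[0.0000]
Step 1: x=[5.0545] v=[-0.4550]
Step 2: x=[4.9650] v=[-0.8952]
Step 3: x=[4.8344] v=[-1.3063]
Step 4: x=[4.6669] v=[-1.6750]
Step 5: x=[4.4680] v=[-1.9892]
Step 6: x=[4.2441] v=[-2.2388]
Step 7: x=[4.0025] v=[-2.4156]
Step 8: x=[3.7511] v=[-2.5139]
Step 9: x=[3.4981] v=[-2.5305]
Step 10: x=[3.2516] v=[-2.4649]
Step 11: x=[3.0197] v=[-2.3192]
Step 12: x=[2.8099] v=[-2.0981]
Step 13: x=[2.6290] v=[-1.8088]
Step 14: x=[2.4829] v=[-1.4607]
Step 15: x=[2.3764] v=[-1.0651]
Step 16: x=[2.3129] v=[-0.6349]
Step 17: x=[2.2945] v=[-0.1841]
Step 18: x=[2.3218] v=[0.2727]
First v>=0 after going negative at step 18, time=1.8000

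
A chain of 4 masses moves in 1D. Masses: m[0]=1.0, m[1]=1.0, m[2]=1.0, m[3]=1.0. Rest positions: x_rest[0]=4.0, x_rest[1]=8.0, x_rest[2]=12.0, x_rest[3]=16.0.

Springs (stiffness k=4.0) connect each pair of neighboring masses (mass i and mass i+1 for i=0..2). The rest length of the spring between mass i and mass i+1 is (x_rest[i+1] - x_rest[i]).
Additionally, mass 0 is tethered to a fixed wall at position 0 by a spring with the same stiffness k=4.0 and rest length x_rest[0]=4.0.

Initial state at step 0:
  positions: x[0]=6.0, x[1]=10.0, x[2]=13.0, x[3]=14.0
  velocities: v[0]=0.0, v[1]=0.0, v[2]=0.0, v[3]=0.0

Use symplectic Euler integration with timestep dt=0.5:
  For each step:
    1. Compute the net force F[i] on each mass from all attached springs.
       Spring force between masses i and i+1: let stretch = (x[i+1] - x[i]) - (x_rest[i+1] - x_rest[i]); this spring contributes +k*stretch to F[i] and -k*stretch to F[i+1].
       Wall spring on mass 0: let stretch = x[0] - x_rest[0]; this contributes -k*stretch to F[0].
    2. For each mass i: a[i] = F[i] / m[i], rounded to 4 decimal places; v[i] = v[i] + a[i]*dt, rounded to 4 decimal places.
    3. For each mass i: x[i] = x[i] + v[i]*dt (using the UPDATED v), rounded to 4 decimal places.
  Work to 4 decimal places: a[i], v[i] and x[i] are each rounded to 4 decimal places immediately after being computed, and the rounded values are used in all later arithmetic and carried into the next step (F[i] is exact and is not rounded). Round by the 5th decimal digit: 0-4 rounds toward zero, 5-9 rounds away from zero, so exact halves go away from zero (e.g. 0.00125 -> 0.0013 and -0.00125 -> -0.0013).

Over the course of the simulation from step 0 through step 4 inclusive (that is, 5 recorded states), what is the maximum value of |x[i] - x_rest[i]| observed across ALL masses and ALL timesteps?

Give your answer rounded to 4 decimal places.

Answer: 3.0000

Derivation:
Step 0: x=[6.0000 10.0000 13.0000 14.0000] v=[0.0000 0.0000 0.0000 0.0000]
Step 1: x=[4.0000 9.0000 11.0000 17.0000] v=[-4.0000 -2.0000 -4.0000 6.0000]
Step 2: x=[3.0000 5.0000 13.0000 18.0000] v=[-2.0000 -8.0000 4.0000 2.0000]
Step 3: x=[1.0000 7.0000 12.0000 18.0000] v=[-4.0000 4.0000 -2.0000 0.0000]
Step 4: x=[4.0000 8.0000 12.0000 16.0000] v=[6.0000 2.0000 0.0000 -4.0000]
Max displacement = 3.0000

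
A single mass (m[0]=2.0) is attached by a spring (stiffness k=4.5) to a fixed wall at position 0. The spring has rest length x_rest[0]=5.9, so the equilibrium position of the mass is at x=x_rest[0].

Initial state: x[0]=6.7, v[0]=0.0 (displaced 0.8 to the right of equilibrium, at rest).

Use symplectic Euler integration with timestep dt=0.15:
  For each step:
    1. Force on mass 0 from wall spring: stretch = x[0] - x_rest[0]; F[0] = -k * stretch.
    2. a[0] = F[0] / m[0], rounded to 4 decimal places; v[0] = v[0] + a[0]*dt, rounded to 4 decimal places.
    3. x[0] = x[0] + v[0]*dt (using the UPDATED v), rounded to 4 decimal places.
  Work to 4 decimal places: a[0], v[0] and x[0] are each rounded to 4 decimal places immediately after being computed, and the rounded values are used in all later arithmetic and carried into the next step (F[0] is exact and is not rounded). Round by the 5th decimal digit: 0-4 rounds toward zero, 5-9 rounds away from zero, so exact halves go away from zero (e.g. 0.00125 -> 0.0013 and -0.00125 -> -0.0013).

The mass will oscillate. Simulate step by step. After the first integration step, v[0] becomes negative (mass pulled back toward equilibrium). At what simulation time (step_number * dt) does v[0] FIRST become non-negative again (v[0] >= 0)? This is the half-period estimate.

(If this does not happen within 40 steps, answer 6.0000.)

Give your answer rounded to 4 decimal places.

Step 0: x=[6.7000] v=[0.0000]
Step 1: x=[6.6595] v=[-0.2700]
Step 2: x=[6.5806] v=[-0.5263]
Step 3: x=[6.4672] v=[-0.7560]
Step 4: x=[6.3251] v=[-0.9474]
Step 5: x=[6.1615] v=[-1.0909]
Step 6: x=[5.9846] v=[-1.1792]
Step 7: x=[5.8034] v=[-1.2078]
Step 8: x=[5.6271] v=[-1.1752]
Step 9: x=[5.4646] v=[-1.0831]
Step 10: x=[5.3242] v=[-0.9361]
Step 11: x=[5.2129] v=[-0.7418]
Step 12: x=[5.1364] v=[-0.5099]
Step 13: x=[5.0986] v=[-0.2522]
Step 14: x=[5.1013] v=[0.0183]
First v>=0 after going negative at step 14, time=2.1000

Answer: 2.1000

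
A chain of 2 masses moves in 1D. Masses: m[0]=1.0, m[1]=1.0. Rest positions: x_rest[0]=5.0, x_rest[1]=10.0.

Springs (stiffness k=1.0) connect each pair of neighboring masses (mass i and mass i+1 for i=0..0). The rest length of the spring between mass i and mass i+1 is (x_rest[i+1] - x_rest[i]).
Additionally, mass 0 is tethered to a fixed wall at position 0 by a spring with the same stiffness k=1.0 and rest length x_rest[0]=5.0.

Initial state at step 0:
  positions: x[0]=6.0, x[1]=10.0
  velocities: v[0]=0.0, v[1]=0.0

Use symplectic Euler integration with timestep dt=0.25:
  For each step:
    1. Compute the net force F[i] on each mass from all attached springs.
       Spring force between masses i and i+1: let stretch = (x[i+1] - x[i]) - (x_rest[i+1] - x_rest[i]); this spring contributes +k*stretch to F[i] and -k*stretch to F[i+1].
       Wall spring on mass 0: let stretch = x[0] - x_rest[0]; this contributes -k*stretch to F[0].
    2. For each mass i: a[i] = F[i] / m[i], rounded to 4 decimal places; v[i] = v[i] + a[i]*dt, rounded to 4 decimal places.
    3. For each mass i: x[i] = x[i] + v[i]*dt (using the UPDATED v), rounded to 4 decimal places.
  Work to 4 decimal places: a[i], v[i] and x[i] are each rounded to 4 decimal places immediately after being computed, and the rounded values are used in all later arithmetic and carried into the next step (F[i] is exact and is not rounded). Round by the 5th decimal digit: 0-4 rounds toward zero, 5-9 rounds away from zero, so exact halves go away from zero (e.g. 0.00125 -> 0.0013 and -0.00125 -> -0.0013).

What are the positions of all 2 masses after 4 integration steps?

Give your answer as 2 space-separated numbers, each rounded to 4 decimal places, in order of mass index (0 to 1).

Step 0: x=[6.0000 10.0000] v=[0.0000 0.0000]
Step 1: x=[5.8750 10.0625] v=[-0.5000 0.2500]
Step 2: x=[5.6445 10.1758] v=[-0.9219 0.4531]
Step 3: x=[5.3445 10.3184] v=[-1.2002 0.5703]
Step 4: x=[5.0213 10.4626] v=[-1.2929 0.5768]

Answer: 5.0213 10.4626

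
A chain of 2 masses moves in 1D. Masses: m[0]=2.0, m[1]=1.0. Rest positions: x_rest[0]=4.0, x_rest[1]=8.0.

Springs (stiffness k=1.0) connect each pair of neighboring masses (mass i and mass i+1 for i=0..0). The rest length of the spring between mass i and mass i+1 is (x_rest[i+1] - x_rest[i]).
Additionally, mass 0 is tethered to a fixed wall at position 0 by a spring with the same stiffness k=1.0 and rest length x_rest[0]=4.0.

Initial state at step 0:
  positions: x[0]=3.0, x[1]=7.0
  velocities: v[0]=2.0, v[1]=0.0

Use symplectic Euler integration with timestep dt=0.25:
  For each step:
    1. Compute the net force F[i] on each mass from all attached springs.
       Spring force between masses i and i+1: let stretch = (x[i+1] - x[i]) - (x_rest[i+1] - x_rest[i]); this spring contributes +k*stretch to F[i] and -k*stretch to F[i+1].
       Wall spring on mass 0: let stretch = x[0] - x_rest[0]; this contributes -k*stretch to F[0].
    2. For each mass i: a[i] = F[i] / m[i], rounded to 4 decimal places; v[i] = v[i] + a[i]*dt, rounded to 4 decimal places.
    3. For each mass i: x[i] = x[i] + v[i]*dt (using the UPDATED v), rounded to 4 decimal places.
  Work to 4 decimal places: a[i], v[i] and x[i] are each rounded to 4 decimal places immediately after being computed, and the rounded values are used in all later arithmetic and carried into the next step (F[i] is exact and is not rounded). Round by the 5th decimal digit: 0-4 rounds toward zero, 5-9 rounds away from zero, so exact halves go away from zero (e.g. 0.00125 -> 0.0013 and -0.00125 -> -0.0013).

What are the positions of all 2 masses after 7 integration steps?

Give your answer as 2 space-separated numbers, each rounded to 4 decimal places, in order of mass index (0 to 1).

Step 0: x=[3.0000 7.0000] v=[2.0000 0.0000]
Step 1: x=[3.5313 7.0000] v=[2.1250 0.0000]
Step 2: x=[4.0606 7.0332] v=[2.1172 0.1328]
Step 3: x=[4.5559 7.1306] v=[1.9812 0.3897]
Step 4: x=[4.9893 7.3171] v=[1.7336 0.7460]
Step 5: x=[5.3395 7.6081] v=[1.4009 1.1641]
Step 6: x=[5.5938 8.0074] v=[1.0170 1.5970]
Step 7: x=[5.7487 8.5058] v=[0.6195 1.9936]

Answer: 5.7487 8.5058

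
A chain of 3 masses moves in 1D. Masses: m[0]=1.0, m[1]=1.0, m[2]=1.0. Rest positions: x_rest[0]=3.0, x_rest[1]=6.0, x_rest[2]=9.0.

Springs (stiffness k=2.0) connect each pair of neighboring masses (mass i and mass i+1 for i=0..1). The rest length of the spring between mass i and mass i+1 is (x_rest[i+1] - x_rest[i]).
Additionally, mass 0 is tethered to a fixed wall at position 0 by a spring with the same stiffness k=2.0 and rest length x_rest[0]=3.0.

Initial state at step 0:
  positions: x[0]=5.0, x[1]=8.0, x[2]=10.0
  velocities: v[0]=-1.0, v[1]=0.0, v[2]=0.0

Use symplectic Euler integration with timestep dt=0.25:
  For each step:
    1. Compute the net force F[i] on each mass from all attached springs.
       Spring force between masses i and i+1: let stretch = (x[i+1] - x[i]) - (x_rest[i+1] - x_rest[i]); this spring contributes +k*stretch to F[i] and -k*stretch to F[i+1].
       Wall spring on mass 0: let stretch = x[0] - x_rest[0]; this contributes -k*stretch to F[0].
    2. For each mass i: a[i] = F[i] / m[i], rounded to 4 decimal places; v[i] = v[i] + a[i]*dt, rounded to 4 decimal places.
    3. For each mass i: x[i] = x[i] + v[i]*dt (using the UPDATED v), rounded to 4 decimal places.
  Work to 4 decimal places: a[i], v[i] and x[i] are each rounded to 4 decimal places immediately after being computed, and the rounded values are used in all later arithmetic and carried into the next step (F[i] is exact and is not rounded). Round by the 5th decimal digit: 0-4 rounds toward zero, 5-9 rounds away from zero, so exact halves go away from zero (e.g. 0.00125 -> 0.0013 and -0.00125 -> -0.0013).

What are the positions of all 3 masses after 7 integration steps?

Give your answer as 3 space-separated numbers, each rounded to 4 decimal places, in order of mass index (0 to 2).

Answer: 2.1637 5.6101 10.3828

Derivation:
Step 0: x=[5.0000 8.0000 10.0000] v=[-1.0000 0.0000 0.0000]
Step 1: x=[4.5000 7.8750 10.1250] v=[-2.0000 -0.5000 0.5000]
Step 2: x=[3.8594 7.6094 10.3438] v=[-2.5625 -1.0625 0.8750]
Step 3: x=[3.2051 7.2168 10.5958] v=[-2.6172 -1.5703 1.0078]
Step 4: x=[2.6516 6.7451 10.8004] v=[-2.2139 -1.8867 0.8183]
Step 5: x=[2.2784 6.2687 10.8731] v=[-1.4930 -1.9058 0.2907]
Step 6: x=[2.1191 5.8690 10.7452] v=[-0.6371 -1.5988 -0.5115]
Step 7: x=[2.1637 5.6101 10.3828] v=[0.1783 -1.0357 -1.4496]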